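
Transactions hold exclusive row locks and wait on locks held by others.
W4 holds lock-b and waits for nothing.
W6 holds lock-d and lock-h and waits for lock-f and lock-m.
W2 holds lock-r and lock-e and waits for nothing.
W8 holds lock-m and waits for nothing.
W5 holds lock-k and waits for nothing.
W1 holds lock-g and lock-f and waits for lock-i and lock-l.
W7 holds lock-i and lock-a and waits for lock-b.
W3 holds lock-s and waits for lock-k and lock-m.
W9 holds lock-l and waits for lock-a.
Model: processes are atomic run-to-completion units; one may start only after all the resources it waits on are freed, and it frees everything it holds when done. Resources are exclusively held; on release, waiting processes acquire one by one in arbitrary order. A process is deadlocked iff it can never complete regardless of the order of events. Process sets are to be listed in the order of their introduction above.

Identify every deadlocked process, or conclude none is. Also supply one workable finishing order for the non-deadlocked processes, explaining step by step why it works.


Nothing here is deadlocked.
Key observation: there is no circular wait here — follow any chain and it reaches a process that is free to run now.
One completion order for the rest: W4, W5, W7, W9, W2, W1, W8, W3, W6.
Walking it through:
  W4 waits on nothing -> runs at once and releases lock-b
  W5 waits on nothing -> runs at once and releases lock-k
  W7: everything it awaited (lock-b) is free; runs, freeing lock-i and lock-a
  W9: everything it awaited (lock-a) is free; runs, freeing lock-l
  W2 waits on nothing -> runs at once and releases lock-r and lock-e
  W1: everything it awaited (lock-i and lock-l) is free; runs, freeing lock-g and lock-f
  W8 waits on nothing -> runs at once and releases lock-m
  W3: everything it awaited (lock-k and lock-m) is free; runs, freeing lock-s
  W6: everything it awaited (lock-f and lock-m) is free; runs, freeing lock-d and lock-h


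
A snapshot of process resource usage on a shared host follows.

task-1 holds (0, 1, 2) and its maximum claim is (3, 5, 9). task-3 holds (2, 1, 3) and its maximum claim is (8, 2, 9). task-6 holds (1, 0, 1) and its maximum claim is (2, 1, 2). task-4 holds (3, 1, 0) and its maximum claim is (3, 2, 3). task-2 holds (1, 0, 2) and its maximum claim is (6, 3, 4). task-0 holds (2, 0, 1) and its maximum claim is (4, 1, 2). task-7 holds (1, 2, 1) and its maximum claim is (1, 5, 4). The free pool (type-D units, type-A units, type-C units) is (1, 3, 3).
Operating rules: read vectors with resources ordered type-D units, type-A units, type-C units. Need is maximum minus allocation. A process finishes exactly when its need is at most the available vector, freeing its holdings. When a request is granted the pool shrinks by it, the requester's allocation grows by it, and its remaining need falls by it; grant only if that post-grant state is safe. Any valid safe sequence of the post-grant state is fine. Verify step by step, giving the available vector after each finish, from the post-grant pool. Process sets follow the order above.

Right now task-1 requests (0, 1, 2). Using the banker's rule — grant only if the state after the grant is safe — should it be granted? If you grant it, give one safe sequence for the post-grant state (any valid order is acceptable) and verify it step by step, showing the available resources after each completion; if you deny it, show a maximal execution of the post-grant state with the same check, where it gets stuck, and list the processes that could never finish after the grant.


GRANT — the state after the grant stays safe, e.g. via task-6, task-0, task-4, task-2, task-1, task-3, task-7.
Key observation: granting shrinks the pool to (1, 2, 1), yet task-6 still fits and the chain goes through.
Check on the post-grant state, step by step:
  pool = (1, 2, 1)
  run task-6 (needs (1, 1, 1), free (1, 2, 1)); after release of (1, 0, 1) the pool is (2, 2, 2)
  run task-0 (needs (2, 1, 1), free (2, 2, 2)); after release of (2, 0, 1) the pool is (4, 2, 3)
  run task-4 (needs (0, 1, 3), free (4, 2, 3)); after release of (3, 1, 0) the pool is (7, 3, 3)
  run task-2 (needs (5, 3, 2), free (7, 3, 3)); after release of (1, 0, 2) the pool is (8, 3, 5)
  run task-1 (needs (3, 3, 5), free (8, 3, 5)); after release of (0, 2, 4) the pool is (8, 5, 9)
  run task-3 (needs (6, 1, 6), free (8, 5, 9)); after release of (2, 1, 3) the pool is (10, 6, 12)
  run task-7 (needs (0, 3, 3), free (10, 6, 12)); after release of (1, 2, 1) the pool is (11, 8, 13)


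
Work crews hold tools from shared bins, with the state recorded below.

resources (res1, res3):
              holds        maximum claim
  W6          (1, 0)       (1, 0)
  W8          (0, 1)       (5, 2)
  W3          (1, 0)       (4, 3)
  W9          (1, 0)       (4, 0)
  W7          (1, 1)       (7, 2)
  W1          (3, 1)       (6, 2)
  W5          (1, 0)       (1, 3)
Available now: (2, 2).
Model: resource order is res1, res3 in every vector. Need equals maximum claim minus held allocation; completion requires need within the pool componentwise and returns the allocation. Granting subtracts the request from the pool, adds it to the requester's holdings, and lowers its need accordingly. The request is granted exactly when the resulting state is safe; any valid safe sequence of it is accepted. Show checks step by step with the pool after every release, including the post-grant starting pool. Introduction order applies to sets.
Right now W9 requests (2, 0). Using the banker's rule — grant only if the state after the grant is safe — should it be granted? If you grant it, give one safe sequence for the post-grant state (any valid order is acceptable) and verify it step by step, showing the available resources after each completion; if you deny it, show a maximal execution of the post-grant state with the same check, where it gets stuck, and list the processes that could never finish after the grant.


GRANT — the state after the grant stays safe, e.g. via W6, W9, W1, W3, W8, W5, W7.
Key observation: with (0, 2) left after the transfer, W6 can run at once — the state stays safe.
Verifying the post-grant state step by step:
  pool = (0, 2)
  run W6 (needs (0, 0), free (0, 2)); after release of (1, 0) the pool is (1, 2)
  run W9 (needs (1, 0), free (1, 2)); after release of (3, 0) the pool is (4, 2)
  run W1 (needs (3, 1), free (4, 2)); after release of (3, 1) the pool is (7, 3)
  run W3 (needs (3, 3), free (7, 3)); after release of (1, 0) the pool is (8, 3)
  run W8 (needs (5, 1), free (8, 3)); after release of (0, 1) the pool is (8, 4)
  run W5 (needs (0, 3), free (8, 4)); after release of (1, 0) the pool is (9, 4)
  run W7 (needs (6, 1), free (9, 4)); after release of (1, 1) the pool is (10, 5)


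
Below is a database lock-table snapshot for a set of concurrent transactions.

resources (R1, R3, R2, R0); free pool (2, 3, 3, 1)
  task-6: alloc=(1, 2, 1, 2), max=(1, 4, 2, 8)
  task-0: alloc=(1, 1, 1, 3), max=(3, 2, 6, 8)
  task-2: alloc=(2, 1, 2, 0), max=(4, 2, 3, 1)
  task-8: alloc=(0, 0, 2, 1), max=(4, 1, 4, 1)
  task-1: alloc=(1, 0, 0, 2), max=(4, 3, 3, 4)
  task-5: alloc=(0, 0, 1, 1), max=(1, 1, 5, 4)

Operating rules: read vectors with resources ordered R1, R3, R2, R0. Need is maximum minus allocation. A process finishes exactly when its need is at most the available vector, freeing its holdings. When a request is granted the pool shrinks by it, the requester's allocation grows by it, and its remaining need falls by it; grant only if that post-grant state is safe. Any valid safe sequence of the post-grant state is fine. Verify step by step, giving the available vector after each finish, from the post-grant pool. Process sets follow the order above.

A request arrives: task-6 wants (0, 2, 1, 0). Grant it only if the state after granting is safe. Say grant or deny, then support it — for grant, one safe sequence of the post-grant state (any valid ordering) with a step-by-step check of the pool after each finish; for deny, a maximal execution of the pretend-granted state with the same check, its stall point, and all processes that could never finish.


DENY. Granting would leave the state unsafe.
Key observation: after task-2, task-8 the pool peaks at (4, 2, 6, 2), and each blocked process is short somewhere: task-6 on R0; task-0 on R0; task-1 on R3; task-5 on R0.
On the post-grant state, task-2, task-8 is a maximal run — nothing extends it. Step-by-step check:
  pool = (2, 1, 2, 1)
  run task-2 (needs (2, 1, 1, 1), free (2, 1, 2, 1)); after release of (2, 1, 2, 0) the pool is (4, 2, 4, 1)
  run task-8 (needs (4, 1, 2, 0), free (4, 2, 4, 1)); after release of (0, 0, 2, 1) the pool is (4, 2, 6, 2)
  blocked: task-6 wants (0, 0, 0, 6), pool (4, 2, 6, 2) — not enough R0
  blocked: task-0 wants (2, 1, 5, 5), pool (4, 2, 6, 2) — not enough R0
  blocked: task-1 wants (3, 3, 3, 2), pool (4, 2, 6, 2) — not enough R3
  blocked: task-5 wants (1, 1, 4, 3), pool (4, 2, 6, 2) — not enough R0
Had the request been granted, task-6, task-0, task-1 and task-5 could never finish.


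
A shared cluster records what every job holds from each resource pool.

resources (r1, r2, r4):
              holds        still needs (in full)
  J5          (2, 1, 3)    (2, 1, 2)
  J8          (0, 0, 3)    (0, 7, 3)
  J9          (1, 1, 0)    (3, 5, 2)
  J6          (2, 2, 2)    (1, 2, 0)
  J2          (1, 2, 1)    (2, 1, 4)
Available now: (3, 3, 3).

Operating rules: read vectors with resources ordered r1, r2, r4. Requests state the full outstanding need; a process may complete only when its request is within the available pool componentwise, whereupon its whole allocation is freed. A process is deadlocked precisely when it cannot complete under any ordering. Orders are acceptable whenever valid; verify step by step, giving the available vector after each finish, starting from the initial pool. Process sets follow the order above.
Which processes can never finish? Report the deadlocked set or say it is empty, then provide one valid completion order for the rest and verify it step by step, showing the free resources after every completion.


The deadlocked set is empty.
Key observation: beginning at J6, releases accumulate fast enough that every process eventually fits.
A valid finishing order for the others: J6, J2, J5, J9, J8. Check, step by step:
  pool = (3, 3, 3)
  J6 needs (1, 2, 0) <= (3, 3, 3) -> finishes; pool += (2, 2, 2) = (5, 5, 5)
  J2 needs (2, 1, 4) <= (5, 5, 5) -> finishes; pool += (1, 2, 1) = (6, 7, 6)
  J5 needs (2, 1, 2) <= (6, 7, 6) -> finishes; pool += (2, 1, 3) = (8, 8, 9)
  J9 needs (3, 5, 2) <= (8, 8, 9) -> finishes; pool += (1, 1, 0) = (9, 9, 9)
  J8 needs (0, 7, 3) <= (9, 9, 9) -> finishes; pool += (0, 0, 3) = (9, 9, 12)


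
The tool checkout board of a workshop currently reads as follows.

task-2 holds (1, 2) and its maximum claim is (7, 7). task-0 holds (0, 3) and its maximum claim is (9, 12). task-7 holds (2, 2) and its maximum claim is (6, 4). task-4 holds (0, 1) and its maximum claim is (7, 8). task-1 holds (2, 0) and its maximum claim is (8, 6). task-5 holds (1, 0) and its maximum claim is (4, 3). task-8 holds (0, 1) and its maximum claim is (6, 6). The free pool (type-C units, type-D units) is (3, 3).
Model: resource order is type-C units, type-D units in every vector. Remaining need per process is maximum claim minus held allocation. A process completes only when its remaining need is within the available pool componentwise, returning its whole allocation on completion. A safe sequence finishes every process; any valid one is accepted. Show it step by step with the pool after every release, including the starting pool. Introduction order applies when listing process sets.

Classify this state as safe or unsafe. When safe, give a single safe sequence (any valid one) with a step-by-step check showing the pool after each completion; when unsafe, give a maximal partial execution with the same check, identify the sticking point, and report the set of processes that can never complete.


SAFE, for example via the order task-5, task-7, task-8, task-1, task-2, task-4, task-0.
Key observation: the first exact fit in this order is task-5 — it needs (3, 3) with (3, 3) free, meeting a requested resource to the last unit.
Walking it through:
  pool = (3, 3)
  task-5: need (3, 3) fits (3, 3); releases (1, 0), pool now (4, 3)
  task-7: need (4, 2) fits (4, 3); releases (2, 2), pool now (6, 5)
  task-8: need (6, 5) fits (6, 5); releases (0, 1), pool now (6, 6)
  task-1: need (6, 6) fits (6, 6); releases (2, 0), pool now (8, 6)
  task-2: need (6, 5) fits (8, 6); releases (1, 2), pool now (9, 8)
  task-4: need (7, 7) fits (9, 8); releases (0, 1), pool now (9, 9)
  task-0: need (9, 9) fits (9, 9); releases (0, 3), pool now (9, 12)


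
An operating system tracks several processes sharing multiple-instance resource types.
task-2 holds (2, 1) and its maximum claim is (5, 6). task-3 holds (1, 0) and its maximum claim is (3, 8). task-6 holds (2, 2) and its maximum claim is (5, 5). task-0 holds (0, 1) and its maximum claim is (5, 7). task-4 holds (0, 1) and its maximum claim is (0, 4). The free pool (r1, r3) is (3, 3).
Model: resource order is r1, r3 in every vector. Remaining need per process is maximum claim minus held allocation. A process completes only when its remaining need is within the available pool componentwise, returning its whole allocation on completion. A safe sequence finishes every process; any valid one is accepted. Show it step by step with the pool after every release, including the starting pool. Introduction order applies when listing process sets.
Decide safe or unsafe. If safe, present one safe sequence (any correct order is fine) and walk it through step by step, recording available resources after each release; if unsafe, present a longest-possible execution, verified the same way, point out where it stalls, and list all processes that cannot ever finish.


SAFE, for example via the order task-6, task-4, task-2, task-0, task-3.
Key observation: task-6 is the earliest step where a requested resource binds exactly: need (3, 3), pool (3, 3) at its turn.
Walking it through:
  pool = (3, 3)
  task-6: need (3, 3) fits (3, 3); releases (2, 2), pool now (5, 5)
  task-4: need (0, 3) fits (5, 5); releases (0, 1), pool now (5, 6)
  task-2: need (3, 5) fits (5, 6); releases (2, 1), pool now (7, 7)
  task-0: need (5, 6) fits (7, 7); releases (0, 1), pool now (7, 8)
  task-3: need (2, 8) fits (7, 8); releases (1, 0), pool now (8, 8)


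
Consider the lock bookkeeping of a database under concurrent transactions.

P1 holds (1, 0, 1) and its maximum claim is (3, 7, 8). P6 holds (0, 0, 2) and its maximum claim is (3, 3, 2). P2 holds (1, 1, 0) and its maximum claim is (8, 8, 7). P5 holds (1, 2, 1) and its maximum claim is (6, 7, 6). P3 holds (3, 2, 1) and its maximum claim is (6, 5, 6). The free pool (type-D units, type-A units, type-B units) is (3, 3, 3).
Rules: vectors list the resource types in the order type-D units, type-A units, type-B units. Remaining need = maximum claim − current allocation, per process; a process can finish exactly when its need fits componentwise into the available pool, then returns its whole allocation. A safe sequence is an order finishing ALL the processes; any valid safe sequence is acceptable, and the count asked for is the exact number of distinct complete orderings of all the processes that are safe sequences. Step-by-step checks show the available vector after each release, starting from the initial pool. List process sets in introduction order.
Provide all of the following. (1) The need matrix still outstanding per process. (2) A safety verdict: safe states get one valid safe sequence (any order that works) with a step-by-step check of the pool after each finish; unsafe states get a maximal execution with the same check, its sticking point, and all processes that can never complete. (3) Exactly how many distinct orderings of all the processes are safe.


(1) Need matrix, components ordered type-D units, type-A units, type-B units:
  P1: (2, 7, 7)
  P6: (3, 3, 0)
  P2: (7, 7, 7)
  P5: (5, 5, 5)
  P3: (3, 3, 5)
(2) SAFE — a valid safe sequence is P6, P3, P5, P1, P2.
Key observation: the order's first zero-slack moment is P6 ((3, 3, 0) needed, (3, 3, 3) free — a requested resource with nothing to spare).
Verifying each step:
  pool = (3, 3, 3)
  P6: need (3, 3, 0) fits (3, 3, 3); releases (0, 0, 2), pool now (3, 3, 5)
  P3: need (3, 3, 5) fits (3, 3, 5); releases (3, 2, 1), pool now (6, 5, 6)
  P5: need (5, 5, 5) fits (6, 5, 6); releases (1, 2, 1), pool now (7, 7, 7)
  P1: need (2, 7, 7) fits (7, 7, 7); releases (1, 0, 1), pool now (8, 7, 8)
  P2: need (7, 7, 7) fits (8, 7, 8); releases (1, 1, 0), pool now (9, 8, 8)
(3) The exact count: 2 of the possible complete orderings are safe sequences.


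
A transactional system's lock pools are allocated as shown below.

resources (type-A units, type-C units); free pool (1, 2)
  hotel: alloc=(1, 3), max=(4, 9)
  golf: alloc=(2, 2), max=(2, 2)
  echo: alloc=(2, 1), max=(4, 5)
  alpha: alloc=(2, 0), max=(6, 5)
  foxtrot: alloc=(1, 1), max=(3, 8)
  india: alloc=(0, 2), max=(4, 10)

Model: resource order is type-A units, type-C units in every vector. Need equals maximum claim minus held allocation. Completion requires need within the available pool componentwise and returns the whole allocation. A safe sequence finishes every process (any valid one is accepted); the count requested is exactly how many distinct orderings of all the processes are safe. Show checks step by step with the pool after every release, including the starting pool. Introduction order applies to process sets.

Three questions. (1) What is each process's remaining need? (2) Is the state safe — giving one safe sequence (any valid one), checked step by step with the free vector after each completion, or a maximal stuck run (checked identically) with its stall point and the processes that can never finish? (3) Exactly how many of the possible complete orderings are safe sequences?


(1) Remaining need (order type-A units, type-C units):
  hotel: (3, 6)
  golf: (0, 0)
  echo: (2, 4)
  alpha: (4, 5)
  foxtrot: (2, 7)
  india: (4, 8)
(2) UNSAFE — no complete ordering exists.
Key observation: the pool after golf, echo, alpha is (7, 5); every surviving request exceeds it in type-C units, so progress ends there.
The run golf, echo, alpha cannot be extended any further. Verifying each step:
  pool = (1, 2)
  golf: need (0, 0) fits (1, 2); releases (2, 2), pool now (3, 4)
  echo: need (2, 4) fits (3, 4); releases (2, 1), pool now (5, 5)
  alpha: need (4, 5) fits (5, 5); releases (2, 0), pool now (7, 5)
  hotel cannot run: need (3, 6) vs free (7, 5) (insufficient type-C units)
  foxtrot cannot run: need (2, 7) vs free (7, 5) (insufficient type-C units)
  india cannot run: need (4, 8) vs free (7, 5) (insufficient type-C units)
Never able to finish: hotel, foxtrot and india.
(3) Precisely 0 of the possible complete orderings are safe sequences.


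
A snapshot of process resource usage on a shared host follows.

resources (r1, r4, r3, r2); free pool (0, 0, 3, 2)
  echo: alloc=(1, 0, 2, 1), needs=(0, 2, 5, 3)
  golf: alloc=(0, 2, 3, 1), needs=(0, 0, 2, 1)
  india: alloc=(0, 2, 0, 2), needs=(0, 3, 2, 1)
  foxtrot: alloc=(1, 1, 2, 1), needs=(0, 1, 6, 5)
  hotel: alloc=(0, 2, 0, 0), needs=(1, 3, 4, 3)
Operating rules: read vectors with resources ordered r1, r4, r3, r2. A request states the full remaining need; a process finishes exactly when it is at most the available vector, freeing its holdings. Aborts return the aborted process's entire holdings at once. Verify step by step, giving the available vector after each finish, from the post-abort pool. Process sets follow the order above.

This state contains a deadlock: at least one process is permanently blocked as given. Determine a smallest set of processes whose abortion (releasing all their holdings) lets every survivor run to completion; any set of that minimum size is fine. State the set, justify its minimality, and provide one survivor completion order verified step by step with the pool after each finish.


Abort foxtrot.
Key observation: the returned (1, 1, 2, 1) from foxtrot is what brings hotel — unrunnable before, under any order — into play at step 2.
No smaller set exists: with zero aborts the deadlock remains.
Survivors finish in the order: golf, hotel, echo, india. Check, step by step (pool after the aborts first):
  pool = (1, 1, 5, 3)
  golf needs (0, 0, 2, 1) <= (1, 1, 5, 3) -> finishes; pool += (0, 2, 3, 1) = (1, 3, 8, 4)
  hotel needs (1, 3, 4, 3) <= (1, 3, 8, 4) -> finishes; pool += (0, 2, 0, 0) = (1, 5, 8, 4)
  echo needs (0, 2, 5, 3) <= (1, 5, 8, 4) -> finishes; pool += (1, 0, 2, 1) = (2, 5, 10, 5)
  india needs (0, 3, 2, 1) <= (2, 5, 10, 5) -> finishes; pool += (0, 2, 0, 2) = (2, 7, 10, 7)


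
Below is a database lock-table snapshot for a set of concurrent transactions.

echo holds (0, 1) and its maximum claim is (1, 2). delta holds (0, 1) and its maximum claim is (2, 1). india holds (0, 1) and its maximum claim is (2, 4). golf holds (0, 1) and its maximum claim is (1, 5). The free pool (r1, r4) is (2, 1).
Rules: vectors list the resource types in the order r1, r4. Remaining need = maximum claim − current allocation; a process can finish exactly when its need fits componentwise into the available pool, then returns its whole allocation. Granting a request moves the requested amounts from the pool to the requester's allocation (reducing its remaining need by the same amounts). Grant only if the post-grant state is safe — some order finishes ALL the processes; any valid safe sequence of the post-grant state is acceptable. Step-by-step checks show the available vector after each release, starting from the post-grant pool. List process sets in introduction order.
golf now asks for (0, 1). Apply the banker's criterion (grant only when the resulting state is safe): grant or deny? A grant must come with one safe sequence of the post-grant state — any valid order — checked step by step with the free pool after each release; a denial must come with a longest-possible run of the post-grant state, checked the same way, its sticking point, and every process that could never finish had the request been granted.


DENY — the pretend-granted state is unsafe.
Key observation: the pool after delta, echo is (2, 2); every surviving request exceeds it in r4, so progress ends there.
On the post-grant state, delta, echo is a maximal run — nothing extends it. Step-by-step check:
  pool = (2, 0)
  delta needs (2, 0) <= (2, 0) -> finishes; pool += (0, 1) = (2, 1)
  echo needs (1, 1) <= (2, 1) -> finishes; pool += (0, 1) = (2, 2)
  blocked: india wants (2, 3), pool (2, 2) — not enough r4
  blocked: golf wants (1, 3), pool (2, 2) — not enough r4
Post-grant, the permanently blocked set is india and golf.


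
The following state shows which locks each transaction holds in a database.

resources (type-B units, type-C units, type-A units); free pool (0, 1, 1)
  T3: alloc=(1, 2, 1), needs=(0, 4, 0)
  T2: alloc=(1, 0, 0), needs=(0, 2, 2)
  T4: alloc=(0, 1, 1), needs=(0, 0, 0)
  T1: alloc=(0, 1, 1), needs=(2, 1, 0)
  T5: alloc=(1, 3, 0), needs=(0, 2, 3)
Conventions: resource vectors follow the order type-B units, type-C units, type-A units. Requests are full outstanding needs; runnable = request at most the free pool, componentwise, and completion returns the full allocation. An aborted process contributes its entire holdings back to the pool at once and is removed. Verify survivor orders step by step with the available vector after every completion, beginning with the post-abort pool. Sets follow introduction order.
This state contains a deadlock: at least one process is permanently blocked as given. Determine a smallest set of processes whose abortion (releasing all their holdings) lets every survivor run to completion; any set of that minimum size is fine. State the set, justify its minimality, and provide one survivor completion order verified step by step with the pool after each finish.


The answer: abort T1.
Key observation: T5 could never have finished before the abort; with (0, 1, 1) returned by T1, it fits at step 2.
No smaller set exists: with zero aborts the deadlock remains.
The survivors complete as T4, T5, T2, T3. Walking it through (starting from the post-abort pool):
  pool = (0, 2, 2)
  T4 needs (0, 0, 0) <= (0, 2, 2) -> finishes; pool += (0, 1, 1) = (0, 3, 3)
  T5 needs (0, 2, 3) <= (0, 3, 3) -> finishes; pool += (1, 3, 0) = (1, 6, 3)
  T2 needs (0, 2, 2) <= (1, 6, 3) -> finishes; pool += (1, 0, 0) = (2, 6, 3)
  T3 needs (0, 4, 0) <= (2, 6, 3) -> finishes; pool += (1, 2, 1) = (3, 8, 4)


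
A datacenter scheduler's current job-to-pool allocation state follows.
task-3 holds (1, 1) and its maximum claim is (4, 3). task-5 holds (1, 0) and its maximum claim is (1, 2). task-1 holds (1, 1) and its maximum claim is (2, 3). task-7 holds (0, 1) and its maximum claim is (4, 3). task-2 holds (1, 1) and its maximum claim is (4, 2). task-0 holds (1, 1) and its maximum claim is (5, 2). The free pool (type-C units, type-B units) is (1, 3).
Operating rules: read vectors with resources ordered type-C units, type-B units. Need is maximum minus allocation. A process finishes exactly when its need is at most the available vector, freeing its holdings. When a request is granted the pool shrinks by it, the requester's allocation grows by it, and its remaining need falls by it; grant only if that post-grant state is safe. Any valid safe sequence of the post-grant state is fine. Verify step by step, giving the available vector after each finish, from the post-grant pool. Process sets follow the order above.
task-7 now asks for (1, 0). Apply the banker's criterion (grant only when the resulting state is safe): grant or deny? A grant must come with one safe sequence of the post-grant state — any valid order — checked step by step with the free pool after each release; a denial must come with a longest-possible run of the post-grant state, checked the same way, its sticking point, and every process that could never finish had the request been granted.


DENY: after the grant no complete ordering would exist.
Key observation: once task-5, task-1 finish, the pool peaks at (2, 4) — and every remaining process still needs more type-C units than that.
Pretend the grant happened; the run task-5, task-1 goes as far as possible. Check, step by step:
  pool = (0, 3)
  task-5: need (0, 2) fits (0, 3); releases (1, 0), pool now (1, 3)
  task-1: need (1, 2) fits (1, 3); releases (1, 1), pool now (2, 4)
  blocked: task-3 wants (3, 2), pool (2, 4) — not enough type-C units
  blocked: task-7 wants (3, 2), pool (2, 4) — not enough type-C units
  blocked: task-2 wants (3, 1), pool (2, 4) — not enough type-C units
  blocked: task-0 wants (4, 1), pool (2, 4) — not enough type-C units
Had the request been granted, task-3, task-7, task-2 and task-0 could never finish.


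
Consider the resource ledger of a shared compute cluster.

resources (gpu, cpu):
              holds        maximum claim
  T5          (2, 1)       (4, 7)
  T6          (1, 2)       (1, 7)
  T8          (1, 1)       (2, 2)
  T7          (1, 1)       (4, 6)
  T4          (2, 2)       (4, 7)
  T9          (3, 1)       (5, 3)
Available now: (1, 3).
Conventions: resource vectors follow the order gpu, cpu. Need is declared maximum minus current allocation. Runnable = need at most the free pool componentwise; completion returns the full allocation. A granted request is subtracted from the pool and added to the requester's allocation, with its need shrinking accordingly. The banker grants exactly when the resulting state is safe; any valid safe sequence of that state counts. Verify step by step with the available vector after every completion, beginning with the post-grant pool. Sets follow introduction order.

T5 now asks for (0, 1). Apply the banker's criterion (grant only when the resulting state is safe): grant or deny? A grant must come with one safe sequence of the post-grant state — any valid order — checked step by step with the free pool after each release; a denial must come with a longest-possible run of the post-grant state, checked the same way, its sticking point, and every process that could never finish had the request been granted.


DENY — the pretend-granted state is unsafe.
Key observation: no order helps: past T8, T9, the free pool tops out at (5, 4), below what each blocked process needs in cpu.
After a pretend grant, a maximal execution: T8, T9 — then nothing else fits. Verifying each step:
  pool = (1, 2)
  T8: need (1, 1) fits (1, 2); releases (1, 1), pool now (2, 3)
  T9: need (2, 2) fits (2, 3); releases (3, 1), pool now (5, 4)
  T5 still needs (2, 5) but only (5, 4) is free — short on cpu
  T6 still needs (0, 5) but only (5, 4) is free — short on cpu
  T7 still needs (3, 5) but only (5, 4) is free — short on cpu
  T4 still needs (2, 5) but only (5, 4) is free — short on cpu
Post-grant, the permanently blocked set is T5, T6, T7 and T4.


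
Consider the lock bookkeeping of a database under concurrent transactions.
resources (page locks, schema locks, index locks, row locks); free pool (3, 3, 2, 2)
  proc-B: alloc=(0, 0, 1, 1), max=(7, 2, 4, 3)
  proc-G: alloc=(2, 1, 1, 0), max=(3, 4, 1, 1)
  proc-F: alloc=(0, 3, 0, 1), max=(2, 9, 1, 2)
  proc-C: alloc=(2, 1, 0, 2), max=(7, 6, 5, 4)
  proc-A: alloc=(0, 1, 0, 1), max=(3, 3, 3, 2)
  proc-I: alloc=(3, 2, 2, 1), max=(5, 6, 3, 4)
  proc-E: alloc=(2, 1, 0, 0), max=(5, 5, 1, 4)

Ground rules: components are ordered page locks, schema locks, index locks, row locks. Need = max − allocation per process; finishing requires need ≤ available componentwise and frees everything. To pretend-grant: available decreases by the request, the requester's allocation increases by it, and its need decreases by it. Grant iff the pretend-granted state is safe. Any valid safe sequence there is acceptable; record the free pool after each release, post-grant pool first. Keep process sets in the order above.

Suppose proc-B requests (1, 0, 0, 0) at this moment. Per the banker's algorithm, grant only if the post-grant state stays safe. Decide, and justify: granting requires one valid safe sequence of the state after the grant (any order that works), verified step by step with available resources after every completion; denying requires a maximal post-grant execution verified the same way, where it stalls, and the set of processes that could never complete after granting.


GRANT — the state after the grant stays safe, e.g. via proc-G, proc-A, proc-I, proc-C, proc-B, proc-F, proc-E.
Key observation: the grant leaves (2, 3, 2, 2) free — enough for proc-G, whose release restarts the cascade.
Step-by-step check of the post-grant state:
  pool = (2, 3, 2, 2)
  run proc-G (needs (1, 3, 0, 1), free (2, 3, 2, 2)); after release of (2, 1, 1, 0) the pool is (4, 4, 3, 2)
  run proc-A (needs (3, 2, 3, 1), free (4, 4, 3, 2)); after release of (0, 1, 0, 1) the pool is (4, 5, 3, 3)
  run proc-I (needs (2, 4, 1, 3), free (4, 5, 3, 3)); after release of (3, 2, 2, 1) the pool is (7, 7, 5, 4)
  run proc-C (needs (5, 5, 5, 2), free (7, 7, 5, 4)); after release of (2, 1, 0, 2) the pool is (9, 8, 5, 6)
  run proc-B (needs (6, 2, 3, 2), free (9, 8, 5, 6)); after release of (1, 0, 1, 1) the pool is (10, 8, 6, 7)
  run proc-F (needs (2, 6, 1, 1), free (10, 8, 6, 7)); after release of (0, 3, 0, 1) the pool is (10, 11, 6, 8)
  run proc-E (needs (3, 4, 1, 4), free (10, 11, 6, 8)); after release of (2, 1, 0, 0) the pool is (12, 12, 6, 8)


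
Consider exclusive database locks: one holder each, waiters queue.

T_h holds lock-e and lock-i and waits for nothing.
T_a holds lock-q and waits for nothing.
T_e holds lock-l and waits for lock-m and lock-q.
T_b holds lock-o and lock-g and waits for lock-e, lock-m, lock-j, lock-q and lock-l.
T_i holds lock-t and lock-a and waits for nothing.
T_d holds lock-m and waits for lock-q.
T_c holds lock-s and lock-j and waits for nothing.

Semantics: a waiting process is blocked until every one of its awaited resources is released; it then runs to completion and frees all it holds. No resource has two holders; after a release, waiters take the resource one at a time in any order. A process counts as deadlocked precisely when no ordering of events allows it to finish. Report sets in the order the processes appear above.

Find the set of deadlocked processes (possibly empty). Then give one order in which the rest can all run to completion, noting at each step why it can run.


No process is deadlocked.
Key observation: all waits point, directly or indirectly, at processes that can finish, so nothing is permanently blocked.
A valid finishing order for the others: T_h, T_a, T_c, T_d, T_e, T_i, T_b.
Check, step by step:
  T_h waits on nothing -> runs at once and releases lock-e and lock-i
  T_a waits on nothing -> runs at once and releases lock-q
  T_c waits on nothing -> runs at once and releases lock-s and lock-j
  T_d waits on lock-q — all released -> runs and releases lock-m
  T_e waits on lock-m and lock-q — all released -> runs and releases lock-l
  T_i waits on nothing -> runs at once and releases lock-t and lock-a
  T_b waits on lock-e, lock-m, lock-j, lock-q and lock-l — all released -> runs and releases lock-o and lock-g


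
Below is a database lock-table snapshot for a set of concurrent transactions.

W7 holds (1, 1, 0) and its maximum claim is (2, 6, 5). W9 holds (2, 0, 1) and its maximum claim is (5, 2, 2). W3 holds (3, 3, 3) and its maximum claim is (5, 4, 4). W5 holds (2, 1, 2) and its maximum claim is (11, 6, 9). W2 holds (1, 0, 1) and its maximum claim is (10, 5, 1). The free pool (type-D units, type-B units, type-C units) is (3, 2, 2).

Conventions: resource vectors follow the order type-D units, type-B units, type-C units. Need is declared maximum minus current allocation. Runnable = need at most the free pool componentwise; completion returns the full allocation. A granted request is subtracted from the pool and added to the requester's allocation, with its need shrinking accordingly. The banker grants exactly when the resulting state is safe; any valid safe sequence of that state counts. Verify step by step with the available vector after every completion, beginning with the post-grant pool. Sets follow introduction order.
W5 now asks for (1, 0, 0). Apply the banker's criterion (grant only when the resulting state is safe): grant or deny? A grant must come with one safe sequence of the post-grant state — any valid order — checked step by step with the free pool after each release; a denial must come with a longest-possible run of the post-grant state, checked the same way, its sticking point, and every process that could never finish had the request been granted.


DENY: after the grant no complete ordering would exist.
Key observation: after W3, W7, W9 the pool peaks at (8, 6, 6), and each blocked process is short somewhere: W5 on type-C units; W2 on type-D units.
After a pretend grant, a maximal execution: W3, W7, W9 — then nothing else fits. Walking it through:
  pool = (2, 2, 2)
  W3: need (2, 1, 1) fits (2, 2, 2); releases (3, 3, 3), pool now (5, 5, 5)
  W7: need (1, 5, 5) fits (5, 5, 5); releases (1, 1, 0), pool now (6, 6, 5)
  W9: need (3, 2, 1) fits (6, 6, 5); releases (2, 0, 1), pool now (8, 6, 6)
  blocked: W5 wants (8, 5, 7), pool (8, 6, 6) — not enough type-C units
  blocked: W2 wants (9, 5, 0), pool (8, 6, 6) — not enough type-D units
Post-grant, the permanently blocked set is W5 and W2.


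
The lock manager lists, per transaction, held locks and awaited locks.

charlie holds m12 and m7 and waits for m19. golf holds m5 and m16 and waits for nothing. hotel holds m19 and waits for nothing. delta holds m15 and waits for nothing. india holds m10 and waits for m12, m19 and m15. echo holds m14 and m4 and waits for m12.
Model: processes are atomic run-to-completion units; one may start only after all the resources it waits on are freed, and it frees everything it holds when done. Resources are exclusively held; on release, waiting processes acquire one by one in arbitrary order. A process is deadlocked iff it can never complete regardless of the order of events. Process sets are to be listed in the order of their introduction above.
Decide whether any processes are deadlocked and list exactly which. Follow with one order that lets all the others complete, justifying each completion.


No process is deadlocked.
Key observation: the wait relation is loop-free; peeling off processes with no waits unwinds the whole state.
A valid finishing order for the others: hotel, delta, golf, charlie, echo, india.
Step-by-step check:
  hotel: no waits; runs immediately, freeing m19
  delta: no waits; runs immediately, freeing m15
  golf: no waits; runs immediately, freeing m5 and m16
  charlie: everything it awaited (m19) is free; runs, freeing m12 and m7
  echo: everything it awaited (m12) is free; runs, freeing m14 and m4
  india: everything it awaited (m12, m19 and m15) is free; runs, freeing m10


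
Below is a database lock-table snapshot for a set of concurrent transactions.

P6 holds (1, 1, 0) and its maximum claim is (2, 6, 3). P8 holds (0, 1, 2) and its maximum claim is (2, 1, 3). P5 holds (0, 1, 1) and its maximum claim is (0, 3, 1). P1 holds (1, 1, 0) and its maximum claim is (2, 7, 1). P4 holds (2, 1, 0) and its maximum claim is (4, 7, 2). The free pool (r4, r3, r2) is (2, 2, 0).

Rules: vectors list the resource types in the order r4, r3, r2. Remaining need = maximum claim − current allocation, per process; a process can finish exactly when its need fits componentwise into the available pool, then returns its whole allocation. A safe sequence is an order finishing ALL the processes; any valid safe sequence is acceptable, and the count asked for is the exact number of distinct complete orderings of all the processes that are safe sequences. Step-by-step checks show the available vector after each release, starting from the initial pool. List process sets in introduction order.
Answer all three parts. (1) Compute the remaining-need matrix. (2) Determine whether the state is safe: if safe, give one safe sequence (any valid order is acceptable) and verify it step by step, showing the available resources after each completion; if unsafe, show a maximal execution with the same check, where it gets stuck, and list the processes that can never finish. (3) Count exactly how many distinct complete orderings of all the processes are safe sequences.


(1) Remaining need (order r4, r3, r2):
  P6: (1, 5, 3)
  P8: (2, 0, 1)
  P5: (0, 2, 0)
  P1: (1, 6, 1)
  P4: (2, 6, 2)
(2) UNSAFE — no complete ordering exists.
Key observation: after P5, P8 complete, (2, 4, 3) is the best the pool ever gets, yet each leftover process wants more r3.
Going as far as possible: P5, P8; after that, nothing fits. Verifying each step:
  pool = (2, 2, 0)
  P5: need (0, 2, 0) fits (2, 2, 0); releases (0, 1, 1), pool now (2, 3, 1)
  P8: need (2, 0, 1) fits (2, 3, 1); releases (0, 1, 2), pool now (2, 4, 3)
  blocked: P6 wants (1, 5, 3), pool (2, 4, 3) — not enough r3
  blocked: P1 wants (1, 6, 1), pool (2, 4, 3) — not enough r3
  blocked: P4 wants (2, 6, 2), pool (2, 4, 3) — not enough r3
Never able to finish: P6, P1 and P4.
(3) Precisely 0 of the possible complete orderings are safe sequences.


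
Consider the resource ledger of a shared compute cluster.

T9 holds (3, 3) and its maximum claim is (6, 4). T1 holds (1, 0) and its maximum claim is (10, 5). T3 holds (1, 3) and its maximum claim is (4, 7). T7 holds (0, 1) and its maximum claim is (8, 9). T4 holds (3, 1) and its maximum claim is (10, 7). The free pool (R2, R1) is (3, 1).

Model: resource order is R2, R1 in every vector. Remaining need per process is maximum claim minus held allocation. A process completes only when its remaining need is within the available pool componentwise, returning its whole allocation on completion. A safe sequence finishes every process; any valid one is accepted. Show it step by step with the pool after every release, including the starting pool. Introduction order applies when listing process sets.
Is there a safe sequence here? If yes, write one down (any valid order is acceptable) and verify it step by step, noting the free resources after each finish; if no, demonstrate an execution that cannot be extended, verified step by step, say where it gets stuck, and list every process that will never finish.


SAFE, for example via the order T9, T3, T4, T7, T1.
Key observation: the first exact fit in this order is T9 — it needs (3, 1) with (3, 1) free, meeting a requested resource to the last unit.
Check, step by step:
  pool = (3, 1)
  T9 needs (3, 1) <= (3, 1) -> finishes; pool += (3, 3) = (6, 4)
  T3 needs (3, 4) <= (6, 4) -> finishes; pool += (1, 3) = (7, 7)
  T4 needs (7, 6) <= (7, 7) -> finishes; pool += (3, 1) = (10, 8)
  T7 needs (8, 8) <= (10, 8) -> finishes; pool += (0, 1) = (10, 9)
  T1 needs (9, 5) <= (10, 9) -> finishes; pool += (1, 0) = (11, 9)
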